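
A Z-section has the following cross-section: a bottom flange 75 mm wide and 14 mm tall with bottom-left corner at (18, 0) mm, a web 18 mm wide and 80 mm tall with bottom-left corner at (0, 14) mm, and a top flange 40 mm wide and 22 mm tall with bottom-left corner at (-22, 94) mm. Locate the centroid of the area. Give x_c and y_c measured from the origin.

Part | A | x̄ᵢ | ȳᵢ | A·x̄ᵢ | A·ȳᵢ
bottom flange | 1050.00 | 55.50 | 7.00 | 58275.00 | 7350.00
web | 1440.00 | 9.00 | 54.00 | 12960.00 | 77760.00
top flange | 880.00 | -2.00 | 105.00 | -1760.00 | 92400.00
Σ | 3370.00 |  |  | 69475.00 | 177510.00
x_c = 69475.00 / 3370.00 = 20.62 mm
y_c = 177510.00 / 3370.00 = 52.67 mm

x_c = 20.62 mm, y_c = 52.67 mm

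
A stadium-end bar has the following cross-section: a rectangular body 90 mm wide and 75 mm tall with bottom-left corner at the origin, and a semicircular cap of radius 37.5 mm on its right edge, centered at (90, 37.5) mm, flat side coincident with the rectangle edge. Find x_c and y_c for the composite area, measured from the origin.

x_c = 60.02 mm, y_c = 37.50 mm

Part | A | x̄ᵢ | ȳᵢ | A·x̄ᵢ | A·ȳᵢ
rectangular body | 6750.00 | 45.00 | 37.50 | 303750.00 | 253125.00
semicircular end | 2208.93 | 105.92 | 37.50 | 233960.16 | 82834.96
Σ | 8958.93 |  |  | 537710.16 | 335959.96
x_c = 537710.16 / 8958.93 = 60.02 mm
y_c = 335959.96 / 8958.93 = 37.50 mm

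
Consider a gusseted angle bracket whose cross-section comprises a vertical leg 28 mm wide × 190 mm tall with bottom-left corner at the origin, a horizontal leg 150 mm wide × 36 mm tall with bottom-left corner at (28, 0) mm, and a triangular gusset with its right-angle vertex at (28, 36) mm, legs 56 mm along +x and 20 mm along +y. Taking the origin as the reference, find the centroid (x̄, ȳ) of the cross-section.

x̄ = 58.23 mm, ȳ = 55.54 mm

vertical leg: A = 28 × 190 = 5320.00, centroid at (14.00, 95.00).
horizontal leg: A = 150 × 36 = 5400.00, centroid at (103.00, 18.00).
gusset: A = ½·56·20 = 560.00, centroid at (46.67, 42.67).
ΣA = 11280.00 mm², ΣAx̄ = 656813.33 mm³, ΣAȳ = 626493.33 mm³.
x̄ = 656813.33/11280.00 = 58.23 mm; ȳ = 626493.33/11280.00 = 55.54 mm.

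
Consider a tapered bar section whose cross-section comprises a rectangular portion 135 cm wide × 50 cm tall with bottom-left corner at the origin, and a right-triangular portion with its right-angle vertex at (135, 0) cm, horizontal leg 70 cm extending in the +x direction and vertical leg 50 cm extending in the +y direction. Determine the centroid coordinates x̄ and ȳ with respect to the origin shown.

x̄ = 86.20 cm, ȳ = 23.28 cm

rectangular portion: A = 135 × 50 = 6750.00, centroid at (67.50, 25.00).
triangular portion: A = ½·70·50 = 1750.00, centroid at (158.33, 16.67).
ΣA = 8500.00 cm²
ΣAx̄ = (6750.00)(67.50) + (1750.00)(158.33) = 732708.33 cm³
ΣAȳ = (6750.00)(25.00) + (1750.00)(16.67) = 197916.67 cm³
x̄ = 732708.33 / 8500.00 = 86.20 cm
ȳ = 197916.67 / 8500.00 = 23.28 cm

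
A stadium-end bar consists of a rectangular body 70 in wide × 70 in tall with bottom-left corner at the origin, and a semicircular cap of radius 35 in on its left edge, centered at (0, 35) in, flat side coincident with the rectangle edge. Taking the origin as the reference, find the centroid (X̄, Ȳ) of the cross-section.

rectangular body: A = 70 × 70 = 4900.00, centroid at (35.00, 35.00).
semicircular end: A = ½π·35² = 1924.23, centroid at (-14.85, 35.00).
ΣA = 6824.23 in²
ΣAX̄ = (4900.00)(35.00) + (1924.23)(-14.85) = 142916.67 in³
ΣAȲ = (4900.00)(35.00) + (1924.23)(35.00) = 238847.89 in³
X̄ = 142916.67 / 6824.23 = 20.94 in
Ȳ = 238847.89 / 6824.23 = 35.00 in

X̄ = 20.94 in, Ȳ = 35.00 in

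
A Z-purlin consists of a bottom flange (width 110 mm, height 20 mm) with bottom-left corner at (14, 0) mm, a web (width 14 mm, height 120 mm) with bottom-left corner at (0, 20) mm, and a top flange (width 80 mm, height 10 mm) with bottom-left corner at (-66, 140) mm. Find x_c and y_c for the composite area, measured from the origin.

x_c = 30.50 mm, y_c = 58.21 mm

bottom flange: A = 110 × 20 = 2200.00, centroid at (69.00, 10.00).
web: A = 14 × 120 = 1680.00, centroid at (7.00, 80.00).
top flange: A = 80 × 10 = 800.00, centroid at (-26.00, 145.00).
ΣA = 4680.00 mm², ΣAx_c = 142760.00 mm³, ΣAy_c = 272400.00 mm³.
x_c = 142760.00/4680.00 = 30.50 mm; y_c = 272400.00/4680.00 = 58.21 mm.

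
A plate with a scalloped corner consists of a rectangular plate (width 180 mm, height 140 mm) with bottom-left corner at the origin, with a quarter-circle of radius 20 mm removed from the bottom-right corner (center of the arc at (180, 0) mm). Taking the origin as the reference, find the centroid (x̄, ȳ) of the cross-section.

Part | A | x̄ᵢ | ȳᵢ | A·x̄ᵢ | A·ȳᵢ
plate | 25200.00 | 90.00 | 70.00 | 2268000.00 | 1764000.00
removed quarter-circle | -314.16 | 171.51 | 8.49 | -53882.00 | -2666.67
Σ | 24885.84 |  |  | 2214118.00 | 1761333.33
x̄ = 2214118.00 / 24885.84 = 88.97 mm
ȳ = 1761333.33 / 24885.84 = 70.78 mm

x̄ = 88.97 mm, ȳ = 70.78 mm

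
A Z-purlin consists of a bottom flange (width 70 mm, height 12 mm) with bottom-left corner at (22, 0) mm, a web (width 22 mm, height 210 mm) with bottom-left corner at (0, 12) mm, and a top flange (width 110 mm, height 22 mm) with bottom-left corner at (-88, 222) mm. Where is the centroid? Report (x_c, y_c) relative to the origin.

bottom flange: A = 70 × 12 = 840.00, centroid at (57.00, 6.00).
web: A = 22 × 210 = 4620.00, centroid at (11.00, 117.00).
top flange: A = 110 × 22 = 2420.00, centroid at (-33.00, 233.00).
ΣA = 7880.00 mm²
ΣAx_c = (840.00)(57.00) + (4620.00)(11.00) + (2420.00)(-33.00) = 18840.00 mm³
ΣAy_c = (840.00)(6.00) + (4620.00)(117.00) + (2420.00)(233.00) = 1109440.00 mm³
x_c = 18840.00 / 7880.00 = 2.39 mm
y_c = 1109440.00 / 7880.00 = 140.79 mm

x_c = 2.39 mm, y_c = 140.79 mm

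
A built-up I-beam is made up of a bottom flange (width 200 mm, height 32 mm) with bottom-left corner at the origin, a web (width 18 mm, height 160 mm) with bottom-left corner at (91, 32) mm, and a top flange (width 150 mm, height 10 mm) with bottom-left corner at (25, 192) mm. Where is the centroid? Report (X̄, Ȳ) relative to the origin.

X̄ = 100.00 mm, Ȳ = 66.83 mm

Part | A | x̄ᵢ | ȳᵢ | A·x̄ᵢ | A·ȳᵢ
bottom flange | 6400.00 | 100.00 | 16.00 | 640000.00 | 102400.00
web | 2880.00 | 100.00 | 112.00 | 288000.00 | 322560.00
top flange | 1500.00 | 100.00 | 197.00 | 150000.00 | 295500.00
Σ | 10780.00 |  |  | 1078000.00 | 720460.00
X̄ = 1078000.00 / 10780.00 = 100.00 mm
Ȳ = 720460.00 / 10780.00 = 66.83 mm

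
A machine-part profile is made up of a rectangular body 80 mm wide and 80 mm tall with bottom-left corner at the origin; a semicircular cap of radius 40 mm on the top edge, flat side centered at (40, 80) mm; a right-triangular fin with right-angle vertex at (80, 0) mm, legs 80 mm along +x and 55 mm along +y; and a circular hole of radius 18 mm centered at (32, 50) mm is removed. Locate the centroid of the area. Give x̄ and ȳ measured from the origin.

rectangular body: A = 80 × 80 = 6400.00, centroid at (40.00, 40.00).
semicircular top: A = ½π·40² = 2513.27, centroid at (40.00, 96.98).
triangular fin: A = ½·80·55 = 2200.00, centroid at (106.67, 18.33).
hole: A = −π·18² = -1017.88, centroid at (32.00, 50.00).
ΣA = 10095.40 mm², ΣAx̄ = 558625.60 mm³, ΣAȳ = 489168.13 mm³.
x̄ = 558625.60/10095.40 = 55.33 mm; ȳ = 489168.13/10095.40 = 48.45 mm.

x̄ = 55.33 mm, ȳ = 48.45 mm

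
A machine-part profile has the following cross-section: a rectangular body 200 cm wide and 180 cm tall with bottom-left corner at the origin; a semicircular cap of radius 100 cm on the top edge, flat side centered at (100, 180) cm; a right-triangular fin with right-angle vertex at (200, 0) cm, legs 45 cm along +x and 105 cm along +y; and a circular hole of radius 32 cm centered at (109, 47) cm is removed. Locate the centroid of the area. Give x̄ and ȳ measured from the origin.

x̄ = 104.77 cm, ȳ = 131.07 cm

Part | A | x̄ᵢ | ȳᵢ | A·x̄ᵢ | A·ȳᵢ
rectangular body | 36000.00 | 100.00 | 90.00 | 3600000.00 | 3240000.00
semicircular top | 15707.96 | 100.00 | 222.44 | 1570796.33 | 3494100.05
triangular fin | 2362.50 | 215.00 | 35.00 | 507937.50 | 82687.50
hole | -3216.99 | 109.00 | 47.00 | -350652.01 | -151198.57
Σ | 50853.47 |  |  | 5328081.82 | 6665588.98
x̄ = 5328081.82 / 50853.47 = 104.77 cm
ȳ = 6665588.98 / 50853.47 = 131.07 cm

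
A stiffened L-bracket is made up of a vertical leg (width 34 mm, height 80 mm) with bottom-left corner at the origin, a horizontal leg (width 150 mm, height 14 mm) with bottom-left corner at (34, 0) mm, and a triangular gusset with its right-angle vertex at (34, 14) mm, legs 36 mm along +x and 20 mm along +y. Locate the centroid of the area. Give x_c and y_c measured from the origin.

vertical leg: A = 34 × 80 = 2720.00, centroid at (17.00, 40.00).
horizontal leg: A = 150 × 14 = 2100.00, centroid at (109.00, 7.00).
gusset: A = ½·36·20 = 360.00, centroid at (46.00, 20.67).
ΣA = 5180.00 mm², ΣAx_c = 291700.00 mm³, ΣAy_c = 130940.00 mm³.
x_c = 291700.00/5180.00 = 56.31 mm; y_c = 130940.00/5180.00 = 25.28 mm.

x_c = 56.31 mm, y_c = 25.28 mm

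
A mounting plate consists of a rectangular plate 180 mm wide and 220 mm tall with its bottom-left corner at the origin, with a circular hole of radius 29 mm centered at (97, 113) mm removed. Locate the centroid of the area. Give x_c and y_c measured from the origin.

plate: A = 180 × 220 = 39600.00, centroid at (90.00, 110.00).
hole: A = −π·29² = -2642.08, centroid at (97.00, 113.00).
ΣA = 36957.92 mm², ΣAx_c = 3307718.30 mm³, ΣAy_c = 4057445.03 mm³.
x_c = 3307718.30/36957.92 = 89.50 mm; y_c = 4057445.03/36957.92 = 109.79 mm.

x_c = 89.50 mm, y_c = 109.79 mm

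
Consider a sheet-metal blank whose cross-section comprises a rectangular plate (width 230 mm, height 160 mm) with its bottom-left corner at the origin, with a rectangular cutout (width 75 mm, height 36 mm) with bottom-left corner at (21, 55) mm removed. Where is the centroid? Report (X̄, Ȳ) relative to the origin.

X̄ = 119.47 mm, Ȳ = 80.55 mm

plate: A = 230 × 160 = 36800.00, centroid at (115.00, 80.00).
hole: A = −(75 × 36) = -2700.00, centroid at (58.50, 73.00).
ΣA = 34100.00 mm², ΣAX̄ = 4074050.00 mm³, ΣAȲ = 2746900.00 mm³.
X̄ = 4074050.00/34100.00 = 119.47 mm; Ȳ = 2746900.00/34100.00 = 80.55 mm.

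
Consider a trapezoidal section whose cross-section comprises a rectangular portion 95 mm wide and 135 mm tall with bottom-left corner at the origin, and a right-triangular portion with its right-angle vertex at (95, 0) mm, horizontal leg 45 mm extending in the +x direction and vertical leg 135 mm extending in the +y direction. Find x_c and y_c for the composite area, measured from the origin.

x_c = 59.47 mm, y_c = 63.19 mm

Part | A | x̄ᵢ | ȳᵢ | A·x̄ᵢ | A·ȳᵢ
rectangular portion | 12825.00 | 47.50 | 67.50 | 609187.50 | 865687.50
triangular portion | 3037.50 | 110.00 | 45.00 | 334125.00 | 136687.50
Σ | 15862.50 |  |  | 943312.50 | 1002375.00
x_c = 943312.50 / 15862.50 = 59.47 mm
y_c = 1002375.00 / 15862.50 = 63.19 mm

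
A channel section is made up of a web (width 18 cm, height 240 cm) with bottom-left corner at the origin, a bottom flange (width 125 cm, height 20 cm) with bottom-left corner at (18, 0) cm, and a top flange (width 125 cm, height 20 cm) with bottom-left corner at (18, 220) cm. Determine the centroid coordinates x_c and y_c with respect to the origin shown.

web: A = 18 × 240 = 4320.00, centroid at (9.00, 120.00).
bottom flange: A = 125 × 20 = 2500.00, centroid at (80.50, 10.00).
top flange: A = 125 × 20 = 2500.00, centroid at (80.50, 230.00).
ΣA = 9320.00 cm², ΣAx_c = 441380.00 cm³, ΣAy_c = 1118400.00 cm³.
x_c = 441380.00/9320.00 = 47.36 cm; y_c = 1118400.00/9320.00 = 120.00 cm.

x_c = 47.36 cm, y_c = 120.00 cm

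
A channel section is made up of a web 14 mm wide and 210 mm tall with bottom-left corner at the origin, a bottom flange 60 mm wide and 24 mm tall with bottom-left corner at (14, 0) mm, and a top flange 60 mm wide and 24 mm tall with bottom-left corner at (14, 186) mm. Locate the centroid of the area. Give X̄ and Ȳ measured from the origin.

web: A = 14 × 210 = 2940.00, centroid at (7.00, 105.00).
bottom flange: A = 60 × 24 = 1440.00, centroid at (44.00, 12.00).
top flange: A = 60 × 24 = 1440.00, centroid at (44.00, 198.00).
ΣA = 5820.00 mm², ΣAX̄ = 147300.00 mm³, ΣAȲ = 611100.00 mm³.
X̄ = 147300.00/5820.00 = 25.31 mm; Ȳ = 611100.00/5820.00 = 105.00 mm.

X̄ = 25.31 mm, Ȳ = 105.00 mm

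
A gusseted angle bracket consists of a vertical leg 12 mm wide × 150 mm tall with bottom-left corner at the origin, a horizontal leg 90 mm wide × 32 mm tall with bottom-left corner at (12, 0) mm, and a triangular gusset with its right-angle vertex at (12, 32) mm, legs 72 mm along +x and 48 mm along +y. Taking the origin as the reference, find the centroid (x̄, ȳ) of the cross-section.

vertical leg: A = 12 × 150 = 1800.00, centroid at (6.00, 75.00).
horizontal leg: A = 90 × 32 = 2880.00, centroid at (57.00, 16.00).
gusset: A = ½·72·48 = 1728.00, centroid at (36.00, 48.00).
ΣA = 6408.00 mm²
ΣAx̄ = (1800.00)(6.00) + (2880.00)(57.00) + (1728.00)(36.00) = 237168.00 mm³
ΣAȳ = (1800.00)(75.00) + (2880.00)(16.00) + (1728.00)(48.00) = 264024.00 mm³
x̄ = 237168.00 / 6408.00 = 37.01 mm
ȳ = 264024.00 / 6408.00 = 41.20 mm

x̄ = 37.01 mm, ȳ = 41.20 mm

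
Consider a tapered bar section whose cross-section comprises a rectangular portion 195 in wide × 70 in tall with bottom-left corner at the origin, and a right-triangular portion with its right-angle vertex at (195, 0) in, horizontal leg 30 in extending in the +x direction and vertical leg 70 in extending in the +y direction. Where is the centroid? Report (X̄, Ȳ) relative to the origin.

Part | A | x̄ᵢ | ȳᵢ | A·x̄ᵢ | A·ȳᵢ
rectangular portion | 13650.00 | 97.50 | 35.00 | 1330875.00 | 477750.00
triangular portion | 1050.00 | 205.00 | 23.33 | 215250.00 | 24500.00
Σ | 14700.00 |  |  | 1546125.00 | 502250.00
X̄ = 1546125.00 / 14700.00 = 105.18 in
Ȳ = 502250.00 / 14700.00 = 34.17 in

X̄ = 105.18 in, Ȳ = 34.17 in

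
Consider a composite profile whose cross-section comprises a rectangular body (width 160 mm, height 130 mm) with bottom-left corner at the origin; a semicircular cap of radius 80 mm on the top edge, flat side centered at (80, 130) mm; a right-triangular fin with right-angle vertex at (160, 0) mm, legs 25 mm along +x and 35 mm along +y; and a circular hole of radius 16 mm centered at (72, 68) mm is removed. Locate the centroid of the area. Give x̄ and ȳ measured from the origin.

x̄ = 81.48 mm, ȳ = 96.79 mm

Part | A | x̄ᵢ | ȳᵢ | A·x̄ᵢ | A·ȳᵢ
rectangular body | 20800.00 | 80.00 | 65.00 | 1664000.00 | 1352000.00
semicircular top | 10053.10 | 80.00 | 163.95 | 804247.72 | 1648235.88
triangular fin | 437.50 | 168.33 | 11.67 | 73645.83 | 5104.17
hole | -804.25 | 72.00 | 68.00 | -57905.84 | -54688.84
Σ | 30486.35 |  |  | 2483987.72 | 2950651.20
x̄ = 2483987.72 / 30486.35 = 81.48 mm
ȳ = 2950651.20 / 30486.35 = 96.79 mm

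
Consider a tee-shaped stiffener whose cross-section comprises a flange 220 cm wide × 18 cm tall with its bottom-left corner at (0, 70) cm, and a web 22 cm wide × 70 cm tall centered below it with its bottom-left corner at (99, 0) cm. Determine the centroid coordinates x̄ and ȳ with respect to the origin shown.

web: A = 22 × 70 = 1540.00, centroid at (110.00, 35.00).
flange: A = 220 × 18 = 3960.00, centroid at (110.00, 79.00).
ΣA = 5500.00 cm², ΣAx̄ = 605000.00 cm³, ΣAȳ = 366740.00 cm³.
x̄ = 605000.00/5500.00 = 110.00 cm; ȳ = 366740.00/5500.00 = 66.68 cm.

x̄ = 110.00 cm, ȳ = 66.68 cm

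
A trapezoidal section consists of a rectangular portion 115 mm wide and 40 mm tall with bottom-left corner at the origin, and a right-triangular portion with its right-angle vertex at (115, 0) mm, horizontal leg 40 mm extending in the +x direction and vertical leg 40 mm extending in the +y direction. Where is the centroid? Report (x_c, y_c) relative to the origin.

rectangular portion: A = 115 × 40 = 4600.00, centroid at (57.50, 20.00).
triangular portion: A = ½·40·40 = 800.00, centroid at (128.33, 13.33).
ΣA = 5400.00 mm²
ΣAx_c = (4600.00)(57.50) + (800.00)(128.33) = 367166.67 mm³
ΣAy_c = (4600.00)(20.00) + (800.00)(13.33) = 102666.67 mm³
x_c = 367166.67 / 5400.00 = 67.99 mm
y_c = 102666.67 / 5400.00 = 19.01 mm

x_c = 67.99 mm, y_c = 19.01 mm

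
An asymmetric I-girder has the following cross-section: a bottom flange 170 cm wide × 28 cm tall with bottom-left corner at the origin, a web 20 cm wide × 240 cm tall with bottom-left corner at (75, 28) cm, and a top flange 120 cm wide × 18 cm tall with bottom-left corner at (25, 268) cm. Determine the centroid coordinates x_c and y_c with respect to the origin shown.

bottom flange: A = 170 × 28 = 4760.00, centroid at (85.00, 14.00).
web: A = 20 × 240 = 4800.00, centroid at (85.00, 148.00).
top flange: A = 120 × 18 = 2160.00, centroid at (85.00, 277.00).
ΣA = 11720.00 cm², ΣAx_c = 996200.00 cm³, ΣAy_c = 1375360.00 cm³.
x_c = 996200.00/11720.00 = 85.00 cm; y_c = 1375360.00/11720.00 = 117.35 cm.

x_c = 85.00 cm, y_c = 117.35 cm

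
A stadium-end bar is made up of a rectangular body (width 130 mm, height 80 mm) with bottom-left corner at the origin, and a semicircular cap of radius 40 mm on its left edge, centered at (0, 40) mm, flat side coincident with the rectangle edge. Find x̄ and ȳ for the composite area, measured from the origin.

x̄ = 49.05 mm, ȳ = 40.00 mm

rectangular body: A = 130 × 80 = 10400.00, centroid at (65.00, 40.00).
semicircular end: A = ½π·40² = 2513.27, centroid at (-16.98, 40.00).
ΣA = 12913.27 mm², ΣAx̄ = 633333.33 mm³, ΣAȳ = 516530.96 mm³.
x̄ = 633333.33/12913.27 = 49.05 mm; ȳ = 516530.96/12913.27 = 40.00 mm.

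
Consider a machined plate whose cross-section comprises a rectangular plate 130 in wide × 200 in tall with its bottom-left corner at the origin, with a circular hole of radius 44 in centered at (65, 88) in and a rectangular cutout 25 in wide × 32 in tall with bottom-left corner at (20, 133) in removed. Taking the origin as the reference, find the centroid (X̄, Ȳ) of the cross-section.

X̄ = 66.36 in, Ȳ = 101.77 in

plate: A = 130 × 200 = 26000.00, centroid at (65.00, 100.00).
hole 1: A = −π·44² = -6082.12, centroid at (65.00, 88.00).
hole 2: A = −(25 × 32) = -800.00, centroid at (32.50, 149.00).
ΣA = 19117.88 in², ΣAX̄ = 1268661.98 in³, ΣAȲ = 1945573.14 in³.
X̄ = 1268661.98/19117.88 = 66.36 in; Ȳ = 1945573.14/19117.88 = 101.77 in.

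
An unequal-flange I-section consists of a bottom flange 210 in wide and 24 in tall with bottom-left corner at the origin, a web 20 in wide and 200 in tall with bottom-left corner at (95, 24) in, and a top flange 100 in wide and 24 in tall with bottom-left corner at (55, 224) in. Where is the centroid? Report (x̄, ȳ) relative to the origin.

Part | A | x̄ᵢ | ȳᵢ | A·x̄ᵢ | A·ȳᵢ
bottom flange | 5040.00 | 105.00 | 12.00 | 529200.00 | 60480.00
web | 4000.00 | 105.00 | 124.00 | 420000.00 | 496000.00
top flange | 2400.00 | 105.00 | 236.00 | 252000.00 | 566400.00
Σ | 11440.00 |  |  | 1201200.00 | 1122880.00
x̄ = 1201200.00 / 11440.00 = 105.00 in
ȳ = 1122880.00 / 11440.00 = 98.15 in

x̄ = 105.00 in, ȳ = 98.15 in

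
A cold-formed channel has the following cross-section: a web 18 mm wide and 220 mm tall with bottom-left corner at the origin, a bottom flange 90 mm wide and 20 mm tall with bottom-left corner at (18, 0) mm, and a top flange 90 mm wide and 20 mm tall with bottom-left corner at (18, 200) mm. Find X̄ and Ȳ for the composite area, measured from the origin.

web: A = 18 × 220 = 3960.00, centroid at (9.00, 110.00).
bottom flange: A = 90 × 20 = 1800.00, centroid at (63.00, 10.00).
top flange: A = 90 × 20 = 1800.00, centroid at (63.00, 210.00).
ΣA = 7560.00 mm²
ΣAX̄ = (3960.00)(9.00) + (1800.00)(63.00) + (1800.00)(63.00) = 262440.00 mm³
ΣAȲ = (3960.00)(110.00) + (1800.00)(10.00) + (1800.00)(210.00) = 831600.00 mm³
X̄ = 262440.00 / 7560.00 = 34.71 mm
Ȳ = 831600.00 / 7560.00 = 110.00 mm

X̄ = 34.71 mm, Ȳ = 110.00 mm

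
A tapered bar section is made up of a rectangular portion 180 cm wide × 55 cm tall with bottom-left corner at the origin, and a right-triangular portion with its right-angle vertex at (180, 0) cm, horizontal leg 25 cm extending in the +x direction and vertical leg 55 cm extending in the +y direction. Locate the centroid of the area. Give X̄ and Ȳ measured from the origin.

X̄ = 96.39 cm, Ȳ = 26.90 cm

rectangular portion: A = 180 × 55 = 9900.00, centroid at (90.00, 27.50).
triangular portion: A = ½·25·55 = 687.50, centroid at (188.33, 18.33).
ΣA = 10587.50 cm², ΣAX̄ = 1020479.17 cm³, ΣAȲ = 284854.17 cm³.
X̄ = 1020479.17/10587.50 = 96.39 cm; Ȳ = 284854.17/10587.50 = 26.90 cm.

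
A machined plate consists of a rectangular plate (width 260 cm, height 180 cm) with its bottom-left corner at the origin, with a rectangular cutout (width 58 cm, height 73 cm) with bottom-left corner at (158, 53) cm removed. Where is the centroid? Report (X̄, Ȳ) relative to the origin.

Part | A | x̄ᵢ | ȳᵢ | A·x̄ᵢ | A·ȳᵢ
plate | 46800.00 | 130.00 | 90.00 | 6084000.00 | 4212000.00
hole | -4234.00 | 187.00 | 89.50 | -791758.00 | -378943.00
Σ | 42566.00 |  |  | 5292242.00 | 3833057.00
X̄ = 5292242.00 / 42566.00 = 124.33 cm
Ȳ = 3833057.00 / 42566.00 = 90.05 cm

X̄ = 124.33 cm, Ȳ = 90.05 cm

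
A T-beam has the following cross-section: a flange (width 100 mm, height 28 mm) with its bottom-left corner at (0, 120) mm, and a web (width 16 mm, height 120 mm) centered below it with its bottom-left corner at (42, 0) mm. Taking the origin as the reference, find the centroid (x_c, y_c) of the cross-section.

web: A = 16 × 120 = 1920.00, centroid at (50.00, 60.00).
flange: A = 100 × 28 = 2800.00, centroid at (50.00, 134.00).
ΣA = 4720.00 mm²
ΣAx_c = (1920.00)(50.00) + (2800.00)(50.00) = 236000.00 mm³
ΣAy_c = (1920.00)(60.00) + (2800.00)(134.00) = 490400.00 mm³
x_c = 236000.00 / 4720.00 = 50.00 mm
y_c = 490400.00 / 4720.00 = 103.90 mm

x_c = 50.00 mm, y_c = 103.90 mm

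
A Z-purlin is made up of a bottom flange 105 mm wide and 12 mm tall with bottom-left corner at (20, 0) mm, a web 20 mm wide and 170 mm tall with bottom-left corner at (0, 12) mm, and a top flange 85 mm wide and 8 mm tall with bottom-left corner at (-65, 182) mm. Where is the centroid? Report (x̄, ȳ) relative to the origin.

x̄ = 20.61 mm, ȳ = 86.86 mm

bottom flange: A = 105 × 12 = 1260.00, centroid at (72.50, 6.00).
web: A = 20 × 170 = 3400.00, centroid at (10.00, 97.00).
top flange: A = 85 × 8 = 680.00, centroid at (-22.50, 186.00).
ΣA = 5340.00 mm², ΣAx̄ = 110050.00 mm³, ΣAȳ = 463840.00 mm³.
x̄ = 110050.00/5340.00 = 20.61 mm; ȳ = 463840.00/5340.00 = 86.86 mm.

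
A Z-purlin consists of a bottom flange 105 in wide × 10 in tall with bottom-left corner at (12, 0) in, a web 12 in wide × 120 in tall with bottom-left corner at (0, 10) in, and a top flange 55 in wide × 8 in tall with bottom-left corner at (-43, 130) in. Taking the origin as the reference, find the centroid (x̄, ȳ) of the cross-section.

bottom flange: A = 105 × 10 = 1050.00, centroid at (64.50, 5.00).
web: A = 12 × 120 = 1440.00, centroid at (6.00, 70.00).
top flange: A = 55 × 8 = 440.00, centroid at (-15.50, 134.00).
ΣA = 2930.00 in², ΣAx̄ = 69545.00 in³, ΣAȳ = 165010.00 in³.
x̄ = 69545.00/2930.00 = 23.74 in; ȳ = 165010.00/2930.00 = 56.32 in.

x̄ = 23.74 in, ȳ = 56.32 in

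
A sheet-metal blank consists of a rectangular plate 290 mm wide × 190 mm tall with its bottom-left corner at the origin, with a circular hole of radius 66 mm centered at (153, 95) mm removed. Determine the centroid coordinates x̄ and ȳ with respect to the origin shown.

plate: A = 290 × 190 = 55100.00, centroid at (145.00, 95.00).
hole: A = −π·66² = -13684.78, centroid at (153.00, 95.00).
ΣA = 41415.22 mm²
ΣAx̄ = (55100.00)(145.00) + (-13684.78)(153.00) = 5895729.03 mm³
ΣAȳ = (55100.00)(95.00) + (-13684.78)(95.00) = 3934446.13 mm³
x̄ = 5895729.03 / 41415.22 = 142.36 mm
ȳ = 3934446.13 / 41415.22 = 95.00 mm

x̄ = 142.36 mm, ȳ = 95.00 mm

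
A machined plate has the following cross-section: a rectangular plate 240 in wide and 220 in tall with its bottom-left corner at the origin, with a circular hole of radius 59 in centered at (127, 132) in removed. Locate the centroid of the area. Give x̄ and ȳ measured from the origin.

plate: A = 240 × 220 = 52800.00, centroid at (120.00, 110.00).
hole: A = −π·59² = -10935.88, centroid at (127.00, 132.00).
ΣA = 41864.12 in²
ΣAx̄ = (52800.00)(120.00) + (-10935.88)(127.00) = 4947142.73 in³
ΣAȳ = (52800.00)(110.00) + (-10935.88)(132.00) = 4364463.31 in³
x̄ = 4947142.73 / 41864.12 = 118.17 in
ȳ = 4364463.31 / 41864.12 = 104.25 in

x̄ = 118.17 in, ȳ = 104.25 in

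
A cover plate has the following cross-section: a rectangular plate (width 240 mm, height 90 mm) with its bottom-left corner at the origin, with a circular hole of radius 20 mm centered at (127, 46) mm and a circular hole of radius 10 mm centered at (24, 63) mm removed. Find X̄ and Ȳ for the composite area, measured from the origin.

X̄ = 121.07 mm, Ȳ = 44.65 mm

plate: A = 240 × 90 = 21600.00, centroid at (120.00, 45.00).
hole 1: A = −π·20² = -1256.64, centroid at (127.00, 46.00).
hole 2: A = −π·10² = -314.16, centroid at (24.00, 63.00).
ΣA = 20029.20 mm²
ΣAX̄ = (21600.00)(120.00) + (-1256.64)(127.00) + (-314.16)(24.00) = 2424867.27 mm³
ΣAȲ = (21600.00)(45.00) + (-1256.64)(46.00) + (-314.16)(63.00) = 894402.66 mm³
X̄ = 2424867.27 / 20029.20 = 121.07 mm
Ȳ = 894402.66 / 20029.20 = 44.65 mm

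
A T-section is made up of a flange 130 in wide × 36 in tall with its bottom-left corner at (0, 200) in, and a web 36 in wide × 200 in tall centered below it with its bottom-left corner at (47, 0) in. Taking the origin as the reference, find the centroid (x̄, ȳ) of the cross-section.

x̄ = 65.00 in, ȳ = 146.48 in

Part | A | x̄ᵢ | ȳᵢ | A·x̄ᵢ | A·ȳᵢ
web | 7200.00 | 65.00 | 100.00 | 468000.00 | 720000.00
flange | 4680.00 | 65.00 | 218.00 | 304200.00 | 1020240.00
Σ | 11880.00 |  |  | 772200.00 | 1740240.00
x̄ = 772200.00 / 11880.00 = 65.00 in
ȳ = 1740240.00 / 11880.00 = 146.48 in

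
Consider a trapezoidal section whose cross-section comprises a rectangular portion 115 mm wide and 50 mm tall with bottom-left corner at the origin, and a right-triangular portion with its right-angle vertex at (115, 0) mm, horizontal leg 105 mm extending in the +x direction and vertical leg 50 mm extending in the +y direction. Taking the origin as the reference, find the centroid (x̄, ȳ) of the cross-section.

rectangular portion: A = 115 × 50 = 5750.00, centroid at (57.50, 25.00).
triangular portion: A = ½·105·50 = 2625.00, centroid at (150.00, 16.67).
ΣA = 8375.00 mm², ΣAx̄ = 724375.00 mm³, ΣAȳ = 187500.00 mm³.
x̄ = 724375.00/8375.00 = 86.49 mm; ȳ = 187500.00/8375.00 = 22.39 mm.

x̄ = 86.49 mm, ȳ = 22.39 mm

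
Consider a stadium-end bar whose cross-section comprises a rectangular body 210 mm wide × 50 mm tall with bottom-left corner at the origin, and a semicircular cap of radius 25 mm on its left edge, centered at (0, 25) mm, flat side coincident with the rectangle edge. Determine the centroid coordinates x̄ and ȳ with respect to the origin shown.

x̄ = 95.11 mm, ȳ = 25.00 mm

rectangular body: A = 210 × 50 = 10500.00, centroid at (105.00, 25.00).
semicircular end: A = ½π·25² = 981.75, centroid at (-10.61, 25.00).
ΣA = 11481.75 mm², ΣAx̄ = 1092083.33 mm³, ΣAȳ = 287043.69 mm³.
x̄ = 1092083.33/11481.75 = 95.11 mm; ȳ = 287043.69/11481.75 = 25.00 mm.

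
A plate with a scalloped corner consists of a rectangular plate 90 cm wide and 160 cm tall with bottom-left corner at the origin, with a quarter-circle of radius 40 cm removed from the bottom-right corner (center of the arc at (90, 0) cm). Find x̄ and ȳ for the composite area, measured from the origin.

x̄ = 42.32 cm, ȳ = 86.03 cm

plate: A = 90 × 160 = 14400.00, centroid at (45.00, 80.00).
removed quarter-circle: A = −¼π·40² = -1256.64, centroid at (73.02, 16.98).
ΣA = 13143.36 cm², ΣAx̄ = 556236.00 cm³, ΣAȳ = 1130666.67 cm³.
x̄ = 556236.00/13143.36 = 42.32 cm; ȳ = 1130666.67/13143.36 = 86.03 cm.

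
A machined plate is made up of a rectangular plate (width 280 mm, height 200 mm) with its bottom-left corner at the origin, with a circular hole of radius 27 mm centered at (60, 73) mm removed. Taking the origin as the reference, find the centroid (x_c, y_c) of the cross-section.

Part | A | x̄ᵢ | ȳᵢ | A·x̄ᵢ | A·ȳᵢ
plate | 56000.00 | 140.00 | 100.00 | 7840000.00 | 5600000.00
hole | -2290.22 | 60.00 | 73.00 | -137413.26 | -167186.14
Σ | 53709.78 |  |  | 7702586.74 | 5432813.86
x_c = 7702586.74 / 53709.78 = 143.41 mm
y_c = 5432813.86 / 53709.78 = 101.15 mm

x_c = 143.41 mm, y_c = 101.15 mm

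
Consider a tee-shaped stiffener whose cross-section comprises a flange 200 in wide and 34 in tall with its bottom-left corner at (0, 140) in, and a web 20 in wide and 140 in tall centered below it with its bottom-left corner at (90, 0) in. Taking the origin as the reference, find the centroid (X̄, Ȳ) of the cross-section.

Part | A | x̄ᵢ | ȳᵢ | A·x̄ᵢ | A·ȳᵢ
web | 2800.00 | 100.00 | 70.00 | 280000.00 | 196000.00
flange | 6800.00 | 100.00 | 157.00 | 680000.00 | 1067600.00
Σ | 9600.00 |  |  | 960000.00 | 1263600.00
X̄ = 960000.00 / 9600.00 = 100.00 in
Ȳ = 1263600.00 / 9600.00 = 131.62 in

X̄ = 100.00 in, Ȳ = 131.62 in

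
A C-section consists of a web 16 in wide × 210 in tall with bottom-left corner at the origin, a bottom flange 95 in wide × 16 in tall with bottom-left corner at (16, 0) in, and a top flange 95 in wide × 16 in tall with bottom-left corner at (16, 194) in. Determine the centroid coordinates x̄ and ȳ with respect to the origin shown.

x̄ = 34.36 in, ȳ = 105.00 in

web: A = 16 × 210 = 3360.00, centroid at (8.00, 105.00).
bottom flange: A = 95 × 16 = 1520.00, centroid at (63.50, 8.00).
top flange: A = 95 × 16 = 1520.00, centroid at (63.50, 202.00).
ΣA = 6400.00 in²
ΣAx̄ = (3360.00)(8.00) + (1520.00)(63.50) + (1520.00)(63.50) = 219920.00 in³
ΣAȳ = (3360.00)(105.00) + (1520.00)(8.00) + (1520.00)(202.00) = 672000.00 in³
x̄ = 219920.00 / 6400.00 = 34.36 in
ȳ = 672000.00 / 6400.00 = 105.00 in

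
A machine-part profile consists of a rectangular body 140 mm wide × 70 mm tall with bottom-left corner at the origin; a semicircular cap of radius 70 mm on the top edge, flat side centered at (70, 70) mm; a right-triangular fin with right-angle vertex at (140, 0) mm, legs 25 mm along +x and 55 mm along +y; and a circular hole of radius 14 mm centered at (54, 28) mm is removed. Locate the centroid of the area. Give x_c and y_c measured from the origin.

x_c = 73.63 mm, y_c = 62.94 mm

Part | A | x̄ᵢ | ȳᵢ | A·x̄ᵢ | A·ȳᵢ
rectangular body | 9800.00 | 70.00 | 35.00 | 686000.00 | 343000.00
semicircular top | 7696.90 | 70.00 | 99.71 | 538783.14 | 767449.81
triangular fin | 687.50 | 148.33 | 18.33 | 101979.17 | 12604.17
hole | -615.75 | 54.00 | 28.00 | -33250.62 | -17241.06
Σ | 17568.65 |  |  | 1293511.69 | 1105812.91
x_c = 1293511.69 / 17568.65 = 73.63 mm
y_c = 1105812.91 / 17568.65 = 62.94 mm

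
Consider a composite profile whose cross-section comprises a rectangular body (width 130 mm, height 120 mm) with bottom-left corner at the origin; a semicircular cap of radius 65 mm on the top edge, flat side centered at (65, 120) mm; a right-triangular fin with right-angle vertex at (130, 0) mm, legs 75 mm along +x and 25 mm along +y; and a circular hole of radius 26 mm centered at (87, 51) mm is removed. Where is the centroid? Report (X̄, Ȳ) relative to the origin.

X̄ = 66.79 mm, Ȳ = 86.22 mm

rectangular body: A = 130 × 120 = 15600.00, centroid at (65.00, 60.00).
semicircular top: A = ½π·65² = 6636.61, centroid at (65.00, 147.59).
triangular fin: A = ½·75·25 = 937.50, centroid at (155.00, 8.33).
hole: A = −π·26² = -2123.72, centroid at (87.00, 51.00).
ΣA = 21050.40 mm², ΣAX̄ = 1405929.09 mm³, ΣAȲ = 1814980.02 mm³.
X̄ = 1405929.09/21050.40 = 66.79 mm; Ȳ = 1814980.02/21050.40 = 86.22 mm.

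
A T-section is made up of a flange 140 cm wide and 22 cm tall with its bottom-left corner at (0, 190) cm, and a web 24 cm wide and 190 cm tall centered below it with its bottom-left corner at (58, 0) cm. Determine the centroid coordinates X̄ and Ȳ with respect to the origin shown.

X̄ = 70.00 cm, Ȳ = 137.73 cm

web: A = 24 × 190 = 4560.00, centroid at (70.00, 95.00).
flange: A = 140 × 22 = 3080.00, centroid at (70.00, 201.00).
ΣA = 7640.00 cm², ΣAX̄ = 534800.00 cm³, ΣAȲ = 1052280.00 cm³.
X̄ = 534800.00/7640.00 = 70.00 cm; Ȳ = 1052280.00/7640.00 = 137.73 cm.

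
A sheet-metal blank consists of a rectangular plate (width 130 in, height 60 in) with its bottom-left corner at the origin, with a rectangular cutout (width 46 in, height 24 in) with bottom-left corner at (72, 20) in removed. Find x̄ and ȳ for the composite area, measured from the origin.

Part | A | x̄ᵢ | ȳᵢ | A·x̄ᵢ | A·ȳᵢ
plate | 7800.00 | 65.00 | 30.00 | 507000.00 | 234000.00
hole | -1104.00 | 95.00 | 32.00 | -104880.00 | -35328.00
Σ | 6696.00 |  |  | 402120.00 | 198672.00
x̄ = 402120.00 / 6696.00 = 60.05 in
ȳ = 198672.00 / 6696.00 = 29.67 in

x̄ = 60.05 in, ȳ = 29.67 in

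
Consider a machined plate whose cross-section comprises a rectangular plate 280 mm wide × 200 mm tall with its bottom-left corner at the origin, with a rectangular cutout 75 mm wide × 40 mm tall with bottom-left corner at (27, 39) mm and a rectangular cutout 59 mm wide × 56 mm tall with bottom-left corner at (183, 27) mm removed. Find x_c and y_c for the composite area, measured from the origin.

Part | A | x̄ᵢ | ȳᵢ | A·x̄ᵢ | A·ȳᵢ
plate | 56000.00 | 140.00 | 100.00 | 7840000.00 | 5600000.00
hole 1 | -3000.00 | 64.50 | 59.00 | -193500.00 | -177000.00
hole 2 | -3304.00 | 212.50 | 55.00 | -702100.00 | -181720.00
Σ | 49696.00 |  |  | 6944400.00 | 5241280.00
x_c = 6944400.00 / 49696.00 = 139.74 mm
y_c = 5241280.00 / 49696.00 = 105.47 mm

x_c = 139.74 mm, y_c = 105.47 mm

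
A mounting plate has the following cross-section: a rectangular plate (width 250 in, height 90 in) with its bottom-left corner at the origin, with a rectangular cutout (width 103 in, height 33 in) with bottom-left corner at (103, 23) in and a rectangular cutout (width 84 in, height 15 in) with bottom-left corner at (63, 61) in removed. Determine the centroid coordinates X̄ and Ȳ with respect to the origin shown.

Part | A | x̄ᵢ | ȳᵢ | A·x̄ᵢ | A·ȳᵢ
plate | 22500.00 | 125.00 | 45.00 | 2812500.00 | 1012500.00
hole 1 | -3399.00 | 154.50 | 39.50 | -525145.50 | -134260.50
hole 2 | -1260.00 | 105.00 | 68.50 | -132300.00 | -86310.00
Σ | 17841.00 |  |  | 2155054.50 | 791929.50
X̄ = 2155054.50 / 17841.00 = 120.79 in
Ȳ = 791929.50 / 17841.00 = 44.39 in

X̄ = 120.79 in, Ȳ = 44.39 in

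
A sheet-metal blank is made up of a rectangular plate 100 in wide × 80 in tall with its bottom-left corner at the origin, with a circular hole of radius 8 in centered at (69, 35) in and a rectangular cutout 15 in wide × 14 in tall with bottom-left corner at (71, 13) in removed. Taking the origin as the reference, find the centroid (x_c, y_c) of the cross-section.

x_c = 48.71 in, y_c = 40.69 in

plate: A = 100 × 80 = 8000.00, centroid at (50.00, 40.00).
hole 1: A = −π·8² = -201.06, centroid at (69.00, 35.00).
hole 2: A = −(15 × 14) = -210.00, centroid at (78.50, 20.00).
ΣA = 7588.94 in²
ΣAx_c = (8000.00)(50.00) + (-201.06)(69.00) + (-210.00)(78.50) = 369641.73 in³
ΣAy_c = (8000.00)(40.00) + (-201.06)(35.00) + (-210.00)(20.00) = 308762.83 in³
x_c = 369641.73 / 7588.94 = 48.71 in
y_c = 308762.83 / 7588.94 = 40.69 in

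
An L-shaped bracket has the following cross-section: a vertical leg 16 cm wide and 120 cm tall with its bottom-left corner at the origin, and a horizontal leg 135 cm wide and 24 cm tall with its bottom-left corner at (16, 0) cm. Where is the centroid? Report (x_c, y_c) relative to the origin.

Part | A | x̄ᵢ | ȳᵢ | A·x̄ᵢ | A·ȳᵢ
vertical leg | 1920.00 | 8.00 | 60.00 | 15360.00 | 115200.00
horizontal leg | 3240.00 | 83.50 | 12.00 | 270540.00 | 38880.00
Σ | 5160.00 |  |  | 285900.00 | 154080.00
x_c = 285900.00 / 5160.00 = 55.41 cm
y_c = 154080.00 / 5160.00 = 29.86 cm

x_c = 55.41 cm, y_c = 29.86 cm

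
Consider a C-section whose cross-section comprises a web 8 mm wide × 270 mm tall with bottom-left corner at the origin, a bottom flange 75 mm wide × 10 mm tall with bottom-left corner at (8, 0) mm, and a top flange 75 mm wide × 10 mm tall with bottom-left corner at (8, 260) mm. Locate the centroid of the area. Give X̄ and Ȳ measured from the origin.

web: A = 8 × 270 = 2160.00, centroid at (4.00, 135.00).
bottom flange: A = 75 × 10 = 750.00, centroid at (45.50, 5.00).
top flange: A = 75 × 10 = 750.00, centroid at (45.50, 265.00).
ΣA = 3660.00 mm², ΣAX̄ = 76890.00 mm³, ΣAȲ = 494100.00 mm³.
X̄ = 76890.00/3660.00 = 21.01 mm; Ȳ = 494100.00/3660.00 = 135.00 mm.

X̄ = 21.01 mm, Ȳ = 135.00 mm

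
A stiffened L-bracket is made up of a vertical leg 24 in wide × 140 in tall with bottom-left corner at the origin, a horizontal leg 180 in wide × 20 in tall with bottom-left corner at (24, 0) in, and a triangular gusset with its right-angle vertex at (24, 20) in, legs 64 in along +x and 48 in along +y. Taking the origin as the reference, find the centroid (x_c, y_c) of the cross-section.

Part | A | x̄ᵢ | ȳᵢ | A·x̄ᵢ | A·ȳᵢ
vertical leg | 3360.00 | 12.00 | 70.00 | 40320.00 | 235200.00
horizontal leg | 3600.00 | 114.00 | 10.00 | 410400.00 | 36000.00
gusset | 1536.00 | 45.33 | 36.00 | 69632.00 | 55296.00
Σ | 8496.00 |  |  | 520352.00 | 326496.00
x_c = 520352.00 / 8496.00 = 61.25 in
y_c = 326496.00 / 8496.00 = 38.43 in

x_c = 61.25 in, y_c = 38.43 in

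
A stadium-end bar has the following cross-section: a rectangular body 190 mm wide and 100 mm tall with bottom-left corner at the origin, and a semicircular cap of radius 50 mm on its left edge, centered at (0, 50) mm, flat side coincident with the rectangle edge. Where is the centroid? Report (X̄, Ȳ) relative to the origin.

X̄ = 75.09 mm, Ȳ = 50.00 mm

Part | A | x̄ᵢ | ȳᵢ | A·x̄ᵢ | A·ȳᵢ
rectangular body | 19000.00 | 95.00 | 50.00 | 1805000.00 | 950000.00
semicircular end | 3926.99 | -21.22 | 50.00 | -83333.33 | 196349.54
Σ | 22926.99 |  |  | 1721666.67 | 1146349.54
X̄ = 1721666.67 / 22926.99 = 75.09 mm
Ȳ = 1146349.54 / 22926.99 = 50.00 mm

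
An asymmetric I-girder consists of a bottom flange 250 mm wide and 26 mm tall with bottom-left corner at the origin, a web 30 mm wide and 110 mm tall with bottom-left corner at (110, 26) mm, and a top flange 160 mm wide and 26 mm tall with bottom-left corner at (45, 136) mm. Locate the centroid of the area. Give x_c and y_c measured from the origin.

bottom flange: A = 250 × 26 = 6500.00, centroid at (125.00, 13.00).
web: A = 30 × 110 = 3300.00, centroid at (125.00, 81.00).
top flange: A = 160 × 26 = 4160.00, centroid at (125.00, 149.00).
ΣA = 13960.00 mm², ΣAx_c = 1745000.00 mm³, ΣAy_c = 971640.00 mm³.
x_c = 1745000.00/13960.00 = 125.00 mm; y_c = 971640.00/13960.00 = 69.60 mm.

x_c = 125.00 mm, y_c = 69.60 mm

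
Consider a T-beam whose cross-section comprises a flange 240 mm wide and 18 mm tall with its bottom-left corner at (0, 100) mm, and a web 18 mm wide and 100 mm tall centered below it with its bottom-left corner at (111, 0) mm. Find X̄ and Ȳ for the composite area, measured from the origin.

web: A = 18 × 100 = 1800.00, centroid at (120.00, 50.00).
flange: A = 240 × 18 = 4320.00, centroid at (120.00, 109.00).
ΣA = 6120.00 mm²
ΣAX̄ = (1800.00)(120.00) + (4320.00)(120.00) = 734400.00 mm³
ΣAȲ = (1800.00)(50.00) + (4320.00)(109.00) = 560880.00 mm³
X̄ = 734400.00 / 6120.00 = 120.00 mm
Ȳ = 560880.00 / 6120.00 = 91.65 mm

X̄ = 120.00 mm, Ȳ = 91.65 mm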